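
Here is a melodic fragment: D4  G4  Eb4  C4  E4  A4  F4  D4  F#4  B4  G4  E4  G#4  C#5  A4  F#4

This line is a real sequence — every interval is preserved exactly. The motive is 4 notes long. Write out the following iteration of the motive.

Taking 4-note groups, the heads are D4, E4, F#4, G#4: the pattern moves up a 2nd.
Statement 5 starts on A#4 and keeps the same exact contour: A#4 D#5 B4 G#4.

A#4 D#5 B4 G#4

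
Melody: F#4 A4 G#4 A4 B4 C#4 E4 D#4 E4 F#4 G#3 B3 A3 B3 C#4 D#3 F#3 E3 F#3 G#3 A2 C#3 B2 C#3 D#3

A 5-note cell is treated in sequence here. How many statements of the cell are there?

25 notes in groups of 5 gives 25/5 = 5 statements.
Starts: F#4, C#4, G#3, D#3, A2 — each down a 4th.

5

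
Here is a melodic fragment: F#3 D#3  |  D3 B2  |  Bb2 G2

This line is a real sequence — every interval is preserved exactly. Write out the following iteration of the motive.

Gb2 Eb2

With a 2-note motive the entries are F#3, D3, Bb2, each down a 3rd from the previous.
So cell 4 is Gb2 Eb2.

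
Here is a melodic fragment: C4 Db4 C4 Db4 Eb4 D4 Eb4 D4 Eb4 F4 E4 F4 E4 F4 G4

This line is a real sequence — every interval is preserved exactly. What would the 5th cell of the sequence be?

Unit = 5 notes; the statements start on C4, D4, E4, moving up a 2nd each time.
Extending up a 2nd: F#4 → G#4.
So cell 5 is G#4 A4 G#4 A4 B4.

G#4 A4 G#4 A4 B4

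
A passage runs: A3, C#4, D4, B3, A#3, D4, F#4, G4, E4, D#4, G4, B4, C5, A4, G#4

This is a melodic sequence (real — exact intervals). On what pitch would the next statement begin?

C5

With a 5-note motive the entries are A3, D4, G4, each up a 4th from the previous.
One more step up a 4th gives C5.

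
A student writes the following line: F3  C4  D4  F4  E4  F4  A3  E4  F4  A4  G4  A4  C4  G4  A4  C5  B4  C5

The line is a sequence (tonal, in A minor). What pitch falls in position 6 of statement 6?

Grouping in 6s, the 6th note of each cell is F4, A4, C5.
Each moves up a 3rd. Continuing: E5 → G5 → B5.

B5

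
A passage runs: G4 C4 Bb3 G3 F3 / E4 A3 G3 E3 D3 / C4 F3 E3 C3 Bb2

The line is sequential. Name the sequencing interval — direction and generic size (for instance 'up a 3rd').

down a 3rd

With a 5-note motive the entries are G4, E4, C4, each down a 3rd from the previous.
From G4 to E4: down a 3rd.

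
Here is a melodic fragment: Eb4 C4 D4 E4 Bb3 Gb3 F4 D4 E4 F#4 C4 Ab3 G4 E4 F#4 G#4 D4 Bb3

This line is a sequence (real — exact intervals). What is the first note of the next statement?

A4

Taking 6-note groups, the heads are Eb4, F4, G4: the pattern moves up a 2nd.
The next head, up a 2nd from G4, is A4.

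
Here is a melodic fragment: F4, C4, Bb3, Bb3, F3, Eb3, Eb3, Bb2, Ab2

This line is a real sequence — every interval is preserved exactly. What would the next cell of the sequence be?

Ab2 Eb2 Db2

Taking 3-note groups, the heads are F4, Bb3, Eb3: the pattern moves down a 5th.
Statement 4 starts on Ab2 and keeps the same exact contour: Ab2 Eb2 Db2.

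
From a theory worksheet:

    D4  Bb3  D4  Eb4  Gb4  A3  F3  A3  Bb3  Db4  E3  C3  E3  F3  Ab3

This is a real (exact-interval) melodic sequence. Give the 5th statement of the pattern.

With a 5-note motive the entries are D4, A3, E3, each down a 4th from the previous.
Carrying on: B2 → F#2.
From F#2 the exact shape gives F#2 D2 F#2 G2 Bb2.

F#2 D2 F#2 G2 Bb2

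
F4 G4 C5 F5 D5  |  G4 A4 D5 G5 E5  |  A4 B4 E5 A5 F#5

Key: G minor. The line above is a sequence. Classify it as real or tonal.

Each cell has the same semitone pattern (2, 5, 5, -3) — intervals are preserved exactly.
And E5 lies outside G minor, so the sequence is real rather than tonal.

real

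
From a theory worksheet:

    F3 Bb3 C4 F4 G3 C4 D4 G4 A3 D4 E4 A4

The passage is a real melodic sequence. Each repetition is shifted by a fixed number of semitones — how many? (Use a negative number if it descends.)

2

Unit = 4 notes; the statements start on F3, G3, A3, moving up a 2nd each time.
F3→G3 is 55 − 53 = 2 semitones.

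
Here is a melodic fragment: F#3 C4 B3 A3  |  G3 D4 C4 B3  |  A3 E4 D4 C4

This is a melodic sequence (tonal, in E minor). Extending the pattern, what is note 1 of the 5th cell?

The unit is 4 notes. Position-1 pitches of the 3 shown cells: F#3, G3, A3.
Carrying that up a 2nd forward: B3 → C4.

C4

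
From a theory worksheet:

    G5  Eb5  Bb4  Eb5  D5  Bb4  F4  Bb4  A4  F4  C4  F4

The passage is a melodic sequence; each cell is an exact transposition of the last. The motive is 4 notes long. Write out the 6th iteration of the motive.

With a 4-note motive the entries are G5, D5, A4, each down a 4th from the previous.
Carrying on: E4 → B3 → F#3.
Statement 6 starts on F#3 and keeps the same exact contour: F#3 D3 A2 D3.

F#3 D3 A2 D3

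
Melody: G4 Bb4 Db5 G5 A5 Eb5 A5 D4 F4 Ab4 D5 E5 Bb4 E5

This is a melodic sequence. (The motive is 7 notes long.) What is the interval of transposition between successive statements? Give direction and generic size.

down a 4th

Taking 7-note groups, the heads are G4, D4: the pattern moves down a 4th.
G4 to D4 is down a 4th.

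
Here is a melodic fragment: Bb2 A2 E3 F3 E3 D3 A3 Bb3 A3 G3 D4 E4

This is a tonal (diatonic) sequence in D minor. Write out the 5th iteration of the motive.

Unit = 4 notes; the statements start on Bb2, E3, A3, moving up a 4th each time.
Extending up a 4th: D4 → G4.
So cell 5 is G4 F4 C5 D5.

G4 F4 C5 D5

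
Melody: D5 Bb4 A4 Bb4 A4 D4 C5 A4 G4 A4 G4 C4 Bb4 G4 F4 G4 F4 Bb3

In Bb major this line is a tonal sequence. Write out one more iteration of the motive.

A4 F4 Eb4 F4 Eb4 A3

Unit = 6 notes; the statements start on D5, C5, Bb4, moving down a 2nd each time.
So cell 4 is A4 F4 Eb4 F4 Eb4 A3.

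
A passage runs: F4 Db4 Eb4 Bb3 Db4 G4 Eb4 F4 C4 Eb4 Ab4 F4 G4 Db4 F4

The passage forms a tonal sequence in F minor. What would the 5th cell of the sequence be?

C5 Ab4 Bb4 F4 Ab4

The 5-note cells begin on F4, G4, Ab4 — each up a 2nd from the last.
Carrying on: Bb4 → C5.
So cell 5 is C5 Ab4 Bb4 F4 Ab4.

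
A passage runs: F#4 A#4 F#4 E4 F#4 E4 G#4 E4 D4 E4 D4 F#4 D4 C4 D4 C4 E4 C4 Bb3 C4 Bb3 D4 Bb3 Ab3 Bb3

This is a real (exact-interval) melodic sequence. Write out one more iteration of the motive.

With a 5-note motive the entries are F#4, E4, D4, C4, Bb3, each down a 2nd from the previous.
From Ab3 the exact shape gives Ab3 C4 Ab3 Gb3 Ab3.

Ab3 C4 Ab3 Gb3 Ab3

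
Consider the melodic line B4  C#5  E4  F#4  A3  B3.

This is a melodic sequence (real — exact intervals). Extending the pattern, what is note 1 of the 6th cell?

With 2-note cells, note 1 of each statement runs B4, E4, A3.
Carrying that down a 5th forward: D3 → G2 → C2.

C2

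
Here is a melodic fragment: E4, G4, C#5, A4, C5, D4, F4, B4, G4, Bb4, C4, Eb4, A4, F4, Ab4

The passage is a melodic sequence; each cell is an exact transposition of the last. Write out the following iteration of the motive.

Bb3 Db4 G4 Eb4 Gb4

With a 5-note motive the entries are E4, D4, C4, each down a 2nd from the previous.
Statement 4 starts on Bb3 and keeps the same exact contour: Bb3 Db4 G4 Eb4 Gb4.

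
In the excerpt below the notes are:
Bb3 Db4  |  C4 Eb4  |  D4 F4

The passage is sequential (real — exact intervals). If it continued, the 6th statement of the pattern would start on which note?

The 2-note cells begin on Bb3, C4, D4 — each up a 2nd from the last.
Continuing: E4 → F#4 → G#4. Statement 6 starts on G#4.

G#4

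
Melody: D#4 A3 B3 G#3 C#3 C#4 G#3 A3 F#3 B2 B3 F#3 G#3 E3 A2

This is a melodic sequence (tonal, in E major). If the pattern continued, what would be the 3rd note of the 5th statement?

E3

The unit is 5 notes. Position-3 pitches of the 3 shown cells: B3, A3, G#3.
Carrying that down a 2nd forward: F#3 → E3.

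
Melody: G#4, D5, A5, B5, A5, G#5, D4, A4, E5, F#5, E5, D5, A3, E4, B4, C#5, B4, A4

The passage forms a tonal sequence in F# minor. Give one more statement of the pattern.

Taking 6-note groups, the heads are G#4, D4, A3: the pattern moves down a 4th.
So cell 4 is E3 B3 F#4 G#4 F#4 E4.

E3 B3 F#4 G#4 F#4 E4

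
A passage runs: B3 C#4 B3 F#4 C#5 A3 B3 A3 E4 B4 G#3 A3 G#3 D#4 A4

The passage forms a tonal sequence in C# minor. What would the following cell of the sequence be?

Unit = 5 notes; the statements start on B3, A3, G#3, moving down a 2nd each time.
Statement 4 starts on F#3 and keeps the same diatonic contour: F#3 G#3 F#3 C#4 G#4.

F#3 G#3 F#3 C#4 G#4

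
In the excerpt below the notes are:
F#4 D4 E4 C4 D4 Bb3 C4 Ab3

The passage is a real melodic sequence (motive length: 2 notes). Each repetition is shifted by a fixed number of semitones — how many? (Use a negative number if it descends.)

The 2-note cells begin on F#4, E4, D4, C4 — each down a 2nd from the last.
F#4→E4 is 64 − 66 = -2 semitones.

-2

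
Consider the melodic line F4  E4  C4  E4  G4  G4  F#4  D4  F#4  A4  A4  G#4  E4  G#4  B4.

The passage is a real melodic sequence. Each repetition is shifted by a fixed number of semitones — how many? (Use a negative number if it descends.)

The 5-note cells begin on F4, G4, A4 — each up a 2nd from the last.
Counting half-steps from F4 to G4: 2.

2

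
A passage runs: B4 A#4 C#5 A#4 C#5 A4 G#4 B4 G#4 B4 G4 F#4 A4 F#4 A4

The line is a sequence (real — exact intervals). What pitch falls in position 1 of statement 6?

Grouping in 5s, the 1st note of each cell is B4, A4, G4.
Extending down a 2nd: F4 → Eb4 → Db4.

Db4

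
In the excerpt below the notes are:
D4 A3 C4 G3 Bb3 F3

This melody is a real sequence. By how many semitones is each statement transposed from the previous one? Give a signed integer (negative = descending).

-2

With a 2-note motive the entries are D4, C4, Bb3, each down a 2nd from the previous.
Counting half-steps from D4 to C4: -2.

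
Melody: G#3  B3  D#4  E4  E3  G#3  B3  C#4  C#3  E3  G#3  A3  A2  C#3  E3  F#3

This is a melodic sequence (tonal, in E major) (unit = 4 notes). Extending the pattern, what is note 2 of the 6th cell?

F#2

With 4-note cells, note 2 of each statement runs B3, G#3, E3, C#3.
Carrying that down a 3rd forward: A2 → F#2.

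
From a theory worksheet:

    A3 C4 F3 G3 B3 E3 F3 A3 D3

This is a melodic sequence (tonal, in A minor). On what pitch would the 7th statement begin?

Unit = 3 notes; the statements start on A3, G3, F3, moving down a 2nd each time.
Extending the heads down a 2nd: E3 → D3 → C3 → B2.

B2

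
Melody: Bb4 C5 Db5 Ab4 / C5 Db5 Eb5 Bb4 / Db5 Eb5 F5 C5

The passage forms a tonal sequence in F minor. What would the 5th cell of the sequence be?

F5 G5 Ab5 Eb5

The 4-note cells begin on Bb4, C5, Db5 — each up a 2nd from the last.
Carrying on: Eb5 → F5.
So cell 5 is F5 G5 Ab5 Eb5.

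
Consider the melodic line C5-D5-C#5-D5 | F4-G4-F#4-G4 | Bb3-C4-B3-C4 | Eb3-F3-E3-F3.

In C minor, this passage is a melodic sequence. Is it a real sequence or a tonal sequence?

Each cell has the same semitone pattern (2, -1, 1) — intervals are preserved exactly.
And C#5 lies outside C minor, so the sequence is real rather than tonal.

real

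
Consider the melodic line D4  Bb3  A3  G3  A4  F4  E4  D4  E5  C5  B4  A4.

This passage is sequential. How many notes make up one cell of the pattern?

There are 12 notes; a 4-note unit gives 3 cells:
D4 Bb3 A3 G3 | A4 F4 E4 D4 | E5 C5 B4 A4
Each cell is the previous one up a 5th — so the unit is 4 notes.

4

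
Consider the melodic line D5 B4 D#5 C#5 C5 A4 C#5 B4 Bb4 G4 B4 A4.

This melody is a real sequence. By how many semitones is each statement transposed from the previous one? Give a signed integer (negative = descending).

-2

With a 4-note motive the entries are D5, C5, Bb4, each down a 2nd from the previous.
D5→C5 is 72 − 74 = -2 semitones.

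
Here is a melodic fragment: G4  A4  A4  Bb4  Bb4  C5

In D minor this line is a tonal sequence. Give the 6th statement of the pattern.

With a 2-note motive the entries are G4, A4, Bb4, each up a 2nd from the previous.
Extending up a 2nd: C5 → D5 → E5.
Statement 6 starts on E5 and keeps the same diatonic contour: E5 F5.

E5 F5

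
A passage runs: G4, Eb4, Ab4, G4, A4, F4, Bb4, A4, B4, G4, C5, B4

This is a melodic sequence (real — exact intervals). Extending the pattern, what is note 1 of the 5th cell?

Grouping in 4s, the 1st note of each cell is G4, A4, B4.
Carrying that up a 2nd forward: C#5 → D#5.

D#5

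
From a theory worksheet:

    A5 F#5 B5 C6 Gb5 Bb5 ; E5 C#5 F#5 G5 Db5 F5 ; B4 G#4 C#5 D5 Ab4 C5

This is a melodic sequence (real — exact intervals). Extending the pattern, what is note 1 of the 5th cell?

C#4

The unit is 6 notes. Position-1 pitches of the 3 shown cells: A5, E5, B4.
Each moves down a 4th. Continuing: F#4 → C#4.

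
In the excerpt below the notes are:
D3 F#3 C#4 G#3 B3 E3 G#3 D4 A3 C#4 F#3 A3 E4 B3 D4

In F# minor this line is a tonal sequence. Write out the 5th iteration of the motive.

Taking 5-note groups, the heads are D3, E3, F#3: the pattern moves up a 2nd.
Continuing the starts: G#3 → A3.
From A3 the diatonic shape gives A3 C#4 G#4 D4 F#4.

A3 C#4 G#4 D4 F#4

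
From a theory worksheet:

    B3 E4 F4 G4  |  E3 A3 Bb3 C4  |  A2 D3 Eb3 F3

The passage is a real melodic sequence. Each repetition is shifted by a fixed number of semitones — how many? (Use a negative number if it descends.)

-7

The 4-note cells begin on B3, E3, A2 — each down a 5th from the last.
B3 to E3 spans -7 semitones.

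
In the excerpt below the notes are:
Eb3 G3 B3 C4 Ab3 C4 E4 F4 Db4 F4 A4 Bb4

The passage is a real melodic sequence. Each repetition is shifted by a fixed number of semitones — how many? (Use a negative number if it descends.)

5

Taking 4-note groups, the heads are Eb3, Ab3, Db4: the pattern moves up a 4th.
Eb3→Ab3 is 56 − 51 = 5 semitones.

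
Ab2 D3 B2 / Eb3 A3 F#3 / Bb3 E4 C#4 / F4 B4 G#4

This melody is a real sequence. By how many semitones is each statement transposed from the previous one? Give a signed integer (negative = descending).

With a 3-note motive the entries are Ab2, Eb3, Bb3, F4, each up a 5th from the previous.
Ab2 to Eb3 spans +7 semitones.

7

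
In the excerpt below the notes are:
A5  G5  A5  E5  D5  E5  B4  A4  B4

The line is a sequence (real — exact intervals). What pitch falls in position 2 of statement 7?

The unit is 3 notes. Position-2 pitches of the 3 shown cells: G5, D5, A4.
Extending down a 4th: E4 → B3 → F#3 → C#3.

C#3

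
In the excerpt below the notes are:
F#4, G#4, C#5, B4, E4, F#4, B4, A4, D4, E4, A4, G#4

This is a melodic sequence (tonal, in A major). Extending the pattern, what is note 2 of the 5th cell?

C#4

With 4-note cells, note 2 of each statement runs G#4, F#4, E4.
Each moves down a 2nd. Continuing: D4 → C#4.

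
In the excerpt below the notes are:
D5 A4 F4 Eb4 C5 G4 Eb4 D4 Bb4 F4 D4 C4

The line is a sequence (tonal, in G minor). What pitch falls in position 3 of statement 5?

Bb3

With 4-note cells, note 3 of each statement runs F4, Eb4, D4.
Carrying that down a 2nd forward: C4 → Bb3.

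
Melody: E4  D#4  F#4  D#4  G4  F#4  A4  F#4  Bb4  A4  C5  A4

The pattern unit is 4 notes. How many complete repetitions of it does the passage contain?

3

12 notes in groups of 4 gives 12/4 = 3 statements.
Starts: E4, G4, Bb4 — each up a 3rd.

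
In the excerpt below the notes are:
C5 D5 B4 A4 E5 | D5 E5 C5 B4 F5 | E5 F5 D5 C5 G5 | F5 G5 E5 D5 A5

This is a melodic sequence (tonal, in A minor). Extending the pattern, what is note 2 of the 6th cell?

B5

The unit is 5 notes. Position-2 pitches of the 4 shown cells: D5, E5, F5, G5.
Extending up a 2nd: A5 → B5.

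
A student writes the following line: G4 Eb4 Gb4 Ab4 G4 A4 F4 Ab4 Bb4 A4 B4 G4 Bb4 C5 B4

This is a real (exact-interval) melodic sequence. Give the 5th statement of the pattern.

D#5 B4 D5 E5 D#5

Taking 5-note groups, the heads are G4, A4, B4: the pattern moves up a 2nd.
Extending up a 2nd: C#5 → D#5.
So cell 5 is D#5 B4 D5 E5 D#5.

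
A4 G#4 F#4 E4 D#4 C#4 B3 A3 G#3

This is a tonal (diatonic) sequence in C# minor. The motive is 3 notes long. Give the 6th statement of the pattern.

The 3-note cells begin on A4, E4, B3 — each down a 4th from the last.
Carrying on: F#3 → C#3 → G#2.
From G#2 the diatonic shape gives G#2 F#2 E2.

G#2 F#2 E2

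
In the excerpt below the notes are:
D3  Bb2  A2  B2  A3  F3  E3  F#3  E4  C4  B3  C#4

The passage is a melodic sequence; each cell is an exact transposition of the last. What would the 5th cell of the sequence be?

Unit = 4 notes; the statements start on D3, A3, E4, moving up a 5th each time.
Continuing the starts: B4 → F#5.
Statement 5 starts on F#5 and keeps the same exact contour: F#5 D5 C#5 D#5.

F#5 D5 C#5 D#5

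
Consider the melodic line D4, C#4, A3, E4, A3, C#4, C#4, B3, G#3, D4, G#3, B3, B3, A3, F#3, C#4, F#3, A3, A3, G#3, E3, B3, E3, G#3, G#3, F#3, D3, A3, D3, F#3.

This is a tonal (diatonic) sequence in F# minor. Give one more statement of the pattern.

Taking 6-note groups, the heads are D4, C#4, B3, A3, G#3: the pattern moves down a 2nd.
From F#3 the diatonic shape gives F#3 E3 C#3 G#3 C#3 E3.

F#3 E3 C#3 G#3 C#3 E3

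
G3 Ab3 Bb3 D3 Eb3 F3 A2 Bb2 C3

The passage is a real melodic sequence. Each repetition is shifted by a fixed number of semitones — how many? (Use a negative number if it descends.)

-5

Unit = 3 notes; the statements start on G3, D3, A2, moving down a 4th each time.
G3 to D3 spans -5 semitones.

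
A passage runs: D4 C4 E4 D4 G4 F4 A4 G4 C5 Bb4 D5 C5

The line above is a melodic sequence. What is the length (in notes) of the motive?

4

Try groups of 4 (3 cells in 12 notes):
D4 C4 E4 D4 | G4 F4 A4 G4 | C5 Bb4 D5 C5
Each cell is the previous one up a 4th — so the unit is 4 notes.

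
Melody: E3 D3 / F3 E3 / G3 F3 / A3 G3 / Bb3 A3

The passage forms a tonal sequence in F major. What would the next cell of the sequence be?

Taking 2-note groups, the heads are E3, F3, G3, A3, Bb3: the pattern moves up a 2nd.
From C4 the diatonic shape gives C4 Bb3.

C4 Bb3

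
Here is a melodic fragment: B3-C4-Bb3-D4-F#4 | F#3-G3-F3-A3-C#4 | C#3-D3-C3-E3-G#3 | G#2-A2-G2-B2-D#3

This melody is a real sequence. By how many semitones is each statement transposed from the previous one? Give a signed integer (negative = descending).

-5

With a 5-note motive the entries are B3, F#3, C#3, G#2, each down a 4th from the previous.
B3 to F#3 spans -5 semitones.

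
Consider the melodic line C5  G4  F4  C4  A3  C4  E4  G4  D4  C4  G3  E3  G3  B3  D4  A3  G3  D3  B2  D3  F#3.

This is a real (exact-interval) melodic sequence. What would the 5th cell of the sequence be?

Unit = 7 notes; the statements start on C5, G4, D4, moving down a 4th each time.
Extending down a 4th: A3 → E3.
So cell 5 is E3 B2 A2 E2 C#2 E2 G#2.

E3 B2 A2 E2 C#2 E2 G#2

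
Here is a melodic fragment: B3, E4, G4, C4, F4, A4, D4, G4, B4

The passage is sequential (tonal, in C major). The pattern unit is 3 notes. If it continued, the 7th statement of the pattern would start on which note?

A4

With a 3-note motive the entries are B3, C4, D4, each up a 2nd from the previous.
Continuing: E4 → F4 → G4 → A4. Statement 7 starts on A4.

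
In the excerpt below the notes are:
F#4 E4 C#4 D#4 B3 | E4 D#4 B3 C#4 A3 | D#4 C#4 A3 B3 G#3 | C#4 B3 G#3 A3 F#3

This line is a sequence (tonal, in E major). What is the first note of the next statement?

B3

Unit = 5 notes; the statements start on F#4, E4, D#4, C#4, moving down a 2nd each time.
One more step down a 2nd gives B3.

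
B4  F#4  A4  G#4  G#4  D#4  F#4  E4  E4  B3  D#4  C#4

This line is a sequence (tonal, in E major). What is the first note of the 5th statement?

A3

Taking 4-note groups, the heads are B4, G#4, E4: the pattern moves down a 3rd.
Extending the heads down a 3rd: C#4 → A3.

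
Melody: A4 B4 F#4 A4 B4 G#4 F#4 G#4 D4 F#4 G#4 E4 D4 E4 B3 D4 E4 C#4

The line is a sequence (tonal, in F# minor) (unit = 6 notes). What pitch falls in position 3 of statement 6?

Grouping in 6s, the 3rd note of each cell is F#4, D4, B3.
Each moves down a 3rd. Continuing: G#3 → E3 → C#3.

C#3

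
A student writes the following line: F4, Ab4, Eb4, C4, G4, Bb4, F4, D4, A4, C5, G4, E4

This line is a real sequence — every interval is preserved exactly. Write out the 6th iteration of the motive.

Unit = 4 notes; the statements start on F4, G4, A4, moving up a 2nd each time.
Continuing the starts: B4 → C#5 → D#5.
From D#5 the exact shape gives D#5 F#5 C#5 A#4.

D#5 F#5 C#5 A#4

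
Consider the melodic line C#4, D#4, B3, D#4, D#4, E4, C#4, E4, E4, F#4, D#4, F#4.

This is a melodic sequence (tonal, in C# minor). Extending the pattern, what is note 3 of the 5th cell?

Grouping in 4s, the 3rd note of each cell is B3, C#4, D#4.
Each moves up a 2nd. Continuing: E4 → F#4.

F#4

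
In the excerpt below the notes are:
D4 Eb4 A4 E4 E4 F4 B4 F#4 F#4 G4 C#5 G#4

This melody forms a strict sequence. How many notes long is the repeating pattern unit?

4

Try groups of 4 (3 cells in 12 notes):
D4 Eb4 A4 E4 | E4 F4 B4 F#4 | F#4 G4 C#5 G#4
That's a consistent up a 2nd shift per cell, and no other grouping gives one.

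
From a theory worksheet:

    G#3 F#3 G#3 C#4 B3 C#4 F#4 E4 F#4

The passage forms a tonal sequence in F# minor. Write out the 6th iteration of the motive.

A5 G#5 A5

The 3-note cells begin on G#3, C#4, F#4 — each up a 4th from the last.
Continuing the starts: B4 → E5 → A5.
From A5 the diatonic shape gives A5 G#5 A5.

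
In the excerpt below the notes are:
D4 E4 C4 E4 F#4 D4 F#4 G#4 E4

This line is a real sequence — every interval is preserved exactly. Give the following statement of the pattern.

G#4 A#4 F#4

With a 3-note motive the entries are D4, E4, F#4, each up a 2nd from the previous.
So cell 4 is G#4 A#4 F#4.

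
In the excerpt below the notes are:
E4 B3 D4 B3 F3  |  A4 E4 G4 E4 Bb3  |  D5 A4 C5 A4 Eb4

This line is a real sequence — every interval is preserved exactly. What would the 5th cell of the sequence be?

The 5-note cells begin on E4, A4, D5 — each up a 4th from the last.
Continuing the starts: G5 → C6.
From C6 the exact shape gives C6 G5 Bb5 G5 Db5.

C6 G5 Bb5 G5 Db5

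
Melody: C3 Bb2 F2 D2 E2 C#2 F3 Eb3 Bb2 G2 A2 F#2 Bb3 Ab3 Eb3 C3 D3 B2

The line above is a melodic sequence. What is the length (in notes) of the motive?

6

18 notes total. Splitting into 3 groups of 6:
C3 Bb2 F2 D2 E2 C#2 | F3 Eb3 Bb2 G2 A2 F#2 | Bb3 Ab3 Eb3 C3 D3 B2
Each cell is the previous one up a 4th — so the unit is 6 notes.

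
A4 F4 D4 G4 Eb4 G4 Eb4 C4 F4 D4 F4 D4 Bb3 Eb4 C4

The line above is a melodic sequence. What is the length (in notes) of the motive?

There are 15 notes; a 5-note unit gives 3 cells:
A4 F4 D4 G4 Eb4 | G4 Eb4 C4 F4 D4 | F4 D4 Bb3 Eb4 C4
Each cell is the previous one down a 2nd — so the unit is 5 notes.

5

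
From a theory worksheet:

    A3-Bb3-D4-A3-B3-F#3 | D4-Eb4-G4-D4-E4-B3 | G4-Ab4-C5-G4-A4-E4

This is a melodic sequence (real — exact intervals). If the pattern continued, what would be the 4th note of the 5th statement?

The unit is 6 notes. Position-4 pitches of the 3 shown cells: A3, D4, G4.
Carrying that up a 4th forward: C5 → F5.

F5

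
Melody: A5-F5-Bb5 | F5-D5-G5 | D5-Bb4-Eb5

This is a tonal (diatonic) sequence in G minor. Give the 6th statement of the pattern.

Eb4 C4 F4

With a 3-note motive the entries are A5, F5, D5, each down a 3rd from the previous.
Continuing the starts: Bb4 → G4 → Eb4.
So cell 6 is Eb4 C4 F4.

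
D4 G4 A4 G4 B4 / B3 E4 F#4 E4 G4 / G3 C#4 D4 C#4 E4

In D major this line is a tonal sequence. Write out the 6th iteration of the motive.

A2 D3 E3 D3 F#3

With a 5-note motive the entries are D4, B3, G3, each down a 3rd from the previous.
Carrying on: E3 → C#3 → A2.
So cell 6 is A2 D3 E3 D3 F#3.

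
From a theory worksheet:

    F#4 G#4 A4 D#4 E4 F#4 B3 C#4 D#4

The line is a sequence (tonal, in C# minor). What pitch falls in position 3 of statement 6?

The unit is 3 notes. Position-3 pitches of the 3 shown cells: A4, F#4, D#4.
Extending down a 3rd: B3 → G#3 → E3.

E3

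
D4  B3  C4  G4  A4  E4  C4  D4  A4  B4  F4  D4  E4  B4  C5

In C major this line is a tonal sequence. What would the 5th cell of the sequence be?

Taking 5-note groups, the heads are D4, E4, F4: the pattern moves up a 2nd.
Extending up a 2nd: G4 → A4.
From A4 the diatonic shape gives A4 F4 G4 D5 E5.

A4 F4 G4 D5 E5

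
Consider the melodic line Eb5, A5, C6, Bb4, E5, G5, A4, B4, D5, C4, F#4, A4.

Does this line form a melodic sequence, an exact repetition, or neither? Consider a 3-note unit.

neither

Note 1 of cell 3 is A4; if this were a sequence it would be F4. No unit length gives a consistent transposition pattern.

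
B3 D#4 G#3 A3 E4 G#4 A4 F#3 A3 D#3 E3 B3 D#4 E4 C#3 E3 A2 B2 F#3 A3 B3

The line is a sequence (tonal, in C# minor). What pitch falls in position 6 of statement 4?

E3

The unit is 7 notes. Position-6 pitches of the 3 shown cells: G#4, D#4, A3.
Each moves down a 4th; the next is E3.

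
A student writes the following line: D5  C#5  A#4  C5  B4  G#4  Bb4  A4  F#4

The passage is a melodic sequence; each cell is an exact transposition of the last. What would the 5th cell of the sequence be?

Gb4 F4 D4

The 3-note cells begin on D5, C5, Bb4 — each down a 2nd from the last.
Continuing the starts: Ab4 → Gb4.
Statement 5 starts on Gb4 and keeps the same exact contour: Gb4 F4 D4.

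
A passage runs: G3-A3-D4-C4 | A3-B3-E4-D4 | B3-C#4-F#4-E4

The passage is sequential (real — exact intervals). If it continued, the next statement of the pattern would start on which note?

C#4

The 4-note cells begin on G3, A3, B3 — each up a 2nd from the last.
One more step up a 2nd gives C#4.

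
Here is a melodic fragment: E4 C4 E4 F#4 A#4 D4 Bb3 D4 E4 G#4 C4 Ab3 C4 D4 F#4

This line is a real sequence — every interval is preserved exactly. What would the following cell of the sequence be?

Bb3 Gb3 Bb3 C4 E4

The 5-note cells begin on E4, D4, C4 — each down a 2nd from the last.
Statement 4 starts on Bb3 and keeps the same exact contour: Bb3 Gb3 Bb3 C4 E4.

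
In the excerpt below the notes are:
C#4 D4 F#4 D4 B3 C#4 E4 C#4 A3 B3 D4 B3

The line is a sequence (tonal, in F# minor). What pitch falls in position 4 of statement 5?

The unit is 4 notes. Position-4 pitches of the 3 shown cells: D4, C#4, B3.
Carrying that down a 2nd forward: A3 → G#3.

G#3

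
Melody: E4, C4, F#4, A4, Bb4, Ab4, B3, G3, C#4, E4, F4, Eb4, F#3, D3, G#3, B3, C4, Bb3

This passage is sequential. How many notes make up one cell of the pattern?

6

Try groups of 6 (3 cells in 18 notes):
E4 C4 F#4 A4 Bb4 Ab4 | B3 G3 C#4 E4 F4 Eb4 | F#3 D3 G#3 B3 C4 Bb3
Every group is a transposition down a 4th of the one before; no shorter unit works.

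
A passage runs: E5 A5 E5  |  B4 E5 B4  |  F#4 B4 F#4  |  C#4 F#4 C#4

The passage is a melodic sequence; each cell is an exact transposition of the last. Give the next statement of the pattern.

Taking 3-note groups, the heads are E5, B4, F#4, C#4: the pattern moves down a 4th.
From G#3 the exact shape gives G#3 C#4 G#3.

G#3 C#4 G#3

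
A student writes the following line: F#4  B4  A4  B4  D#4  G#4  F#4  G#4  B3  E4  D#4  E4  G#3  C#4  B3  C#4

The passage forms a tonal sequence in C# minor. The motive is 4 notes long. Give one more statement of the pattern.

E3 A3 G#3 A3

Taking 4-note groups, the heads are F#4, D#4, B3, G#3: the pattern moves down a 3rd.
Statement 5 starts on E3 and keeps the same diatonic contour: E3 A3 G#3 A3.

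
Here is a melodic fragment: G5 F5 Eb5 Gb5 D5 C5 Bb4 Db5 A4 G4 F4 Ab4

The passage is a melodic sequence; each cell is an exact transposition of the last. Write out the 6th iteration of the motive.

Unit = 4 notes; the statements start on G5, D5, A4, moving down a 4th each time.
Continuing the starts: E4 → B3 → F#3.
So cell 6 is F#3 E3 D3 F3.

F#3 E3 D3 F3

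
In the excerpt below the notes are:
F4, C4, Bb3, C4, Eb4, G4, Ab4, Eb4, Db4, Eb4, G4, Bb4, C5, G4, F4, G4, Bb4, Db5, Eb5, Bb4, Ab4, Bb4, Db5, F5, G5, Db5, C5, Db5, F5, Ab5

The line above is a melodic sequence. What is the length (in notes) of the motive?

6

Try groups of 6 (5 cells in 30 notes):
F4 C4 Bb3 C4 Eb4 G4 | Ab4 Eb4 Db4 Eb4 G4 Bb4 | C5 G4 F4 G4 Bb4 Db5 | Eb5 Bb4 Ab4 Bb4 Db5 F5 | G5 Db5 C5 Db5 F5 Ab5
Each cell is the previous one up a 3rd — so the unit is 6 notes.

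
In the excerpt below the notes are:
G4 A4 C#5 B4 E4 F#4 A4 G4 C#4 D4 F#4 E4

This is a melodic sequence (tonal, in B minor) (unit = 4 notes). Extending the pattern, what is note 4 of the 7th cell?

With 4-note cells, note 4 of each statement runs B4, G4, E4.
Each moves down a 3rd. Continuing: C#4 → A3 → F#3 → D3.

D3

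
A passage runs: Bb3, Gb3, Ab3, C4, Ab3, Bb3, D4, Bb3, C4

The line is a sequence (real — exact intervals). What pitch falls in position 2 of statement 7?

Grouping in 3s, the 2nd note of each cell is Gb3, Ab3, Bb3.
Each moves up a 2nd. Continuing: C4 → D4 → E4 → F#4.

F#4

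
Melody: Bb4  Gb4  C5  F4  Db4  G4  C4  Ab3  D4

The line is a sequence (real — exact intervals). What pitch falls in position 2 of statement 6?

Grouping in 3s, the 2nd note of each cell is Gb4, Db4, Ab3.
Carrying that down a 4th forward: Eb3 → Bb2 → F2.

F2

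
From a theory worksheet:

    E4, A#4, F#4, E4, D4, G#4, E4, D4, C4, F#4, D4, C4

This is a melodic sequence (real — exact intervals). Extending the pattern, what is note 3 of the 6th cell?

Ab3

With 4-note cells, note 3 of each statement runs F#4, E4, D4.
Each moves down a 2nd. Continuing: C4 → Bb3 → Ab3.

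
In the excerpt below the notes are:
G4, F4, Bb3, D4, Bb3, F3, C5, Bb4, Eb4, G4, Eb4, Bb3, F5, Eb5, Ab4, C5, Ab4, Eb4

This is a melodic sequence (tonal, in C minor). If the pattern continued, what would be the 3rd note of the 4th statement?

With 6-note cells, note 3 of each statement runs Bb3, Eb4, Ab4.
Each moves up a 4th; the next is D5.

D5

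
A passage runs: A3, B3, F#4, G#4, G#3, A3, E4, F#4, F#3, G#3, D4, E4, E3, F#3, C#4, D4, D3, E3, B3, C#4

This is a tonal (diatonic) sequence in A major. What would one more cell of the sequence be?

Unit = 4 notes; the statements start on A3, G#3, F#3, E3, D3, moving down a 2nd each time.
So cell 6 is C#3 D3 A3 B3.

C#3 D3 A3 B3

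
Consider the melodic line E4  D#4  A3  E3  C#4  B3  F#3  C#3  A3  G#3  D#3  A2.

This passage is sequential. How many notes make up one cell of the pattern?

4

12 notes total. Splitting into 3 groups of 4:
E4 D#4 A3 E3 | C#4 B3 F#3 C#3 | A3 G#3 D#3 A2
Each cell is the previous one down a 3rd — so the unit is 4 notes.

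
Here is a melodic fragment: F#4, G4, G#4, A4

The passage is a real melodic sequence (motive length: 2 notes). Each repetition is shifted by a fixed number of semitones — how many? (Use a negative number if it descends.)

With a 2-note motive the entries are F#4, G#4, each up a 2nd from the previous.
Counting half-steps from F#4 to G#4: 2.

2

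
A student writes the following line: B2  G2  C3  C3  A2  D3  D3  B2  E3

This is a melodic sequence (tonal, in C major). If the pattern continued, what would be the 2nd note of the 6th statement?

E3

Grouping in 3s, the 2nd note of each cell is G2, A2, B2.
Each moves up a 2nd. Continuing: C3 → D3 → E3.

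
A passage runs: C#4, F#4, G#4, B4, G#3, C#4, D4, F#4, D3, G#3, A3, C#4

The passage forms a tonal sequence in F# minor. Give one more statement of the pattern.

A2 D3 E3 G#3

With a 4-note motive the entries are C#4, G#3, D3, each down a 4th from the previous.
Statement 4 starts on A2 and keeps the same diatonic contour: A2 D3 E3 G#3.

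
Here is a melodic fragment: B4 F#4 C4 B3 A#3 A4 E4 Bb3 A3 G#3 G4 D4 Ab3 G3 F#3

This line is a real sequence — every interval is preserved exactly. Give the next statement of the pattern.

Taking 5-note groups, the heads are B4, A4, G4: the pattern moves down a 2nd.
So cell 4 is F4 C4 Gb3 F3 E3.

F4 C4 Gb3 F3 E3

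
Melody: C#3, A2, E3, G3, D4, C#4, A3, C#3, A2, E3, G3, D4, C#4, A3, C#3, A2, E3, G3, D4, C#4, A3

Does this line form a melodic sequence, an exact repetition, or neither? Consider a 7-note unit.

repetition

Each 7-note cell is identical (C#3 A2 E3 G3 D4 C#4 A3), restated at the same pitch.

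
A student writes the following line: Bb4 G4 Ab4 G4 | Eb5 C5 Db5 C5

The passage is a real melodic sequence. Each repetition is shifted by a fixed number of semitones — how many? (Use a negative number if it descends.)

5

The 4-note cells begin on Bb4, Eb5 — each up a 4th from the last.
Bb4→Eb5 is 75 − 70 = 5 semitones.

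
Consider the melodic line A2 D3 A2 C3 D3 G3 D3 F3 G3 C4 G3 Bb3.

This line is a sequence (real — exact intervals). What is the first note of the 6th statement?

The 4-note cells begin on A2, D3, G3 — each up a 4th from the last.
Extending the heads up a 4th: C4 → F4 → Bb4.

Bb4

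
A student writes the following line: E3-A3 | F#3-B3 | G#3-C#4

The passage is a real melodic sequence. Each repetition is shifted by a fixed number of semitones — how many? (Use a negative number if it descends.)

2

Unit = 2 notes; the statements start on E3, F#3, G#3, moving up a 2nd each time.
E3 to F#3 spans +2 semitones.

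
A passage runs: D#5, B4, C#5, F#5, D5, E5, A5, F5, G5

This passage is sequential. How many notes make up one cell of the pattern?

3

9 notes total. Splitting into 3 groups of 3:
D#5 B4 C#5 | F#5 D5 E5 | A5 F5 G5
Each cell is the previous one up a 3rd — so the unit is 3 notes.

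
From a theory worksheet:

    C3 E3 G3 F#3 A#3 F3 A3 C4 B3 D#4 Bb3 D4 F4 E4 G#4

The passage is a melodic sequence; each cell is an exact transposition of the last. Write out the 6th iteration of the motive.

The 5-note cells begin on C3, F3, Bb3 — each up a 4th from the last.
Carrying on: Eb4 → Ab4 → Db5.
So cell 6 is Db5 F5 Ab5 G5 B5.

Db5 F5 Ab5 G5 B5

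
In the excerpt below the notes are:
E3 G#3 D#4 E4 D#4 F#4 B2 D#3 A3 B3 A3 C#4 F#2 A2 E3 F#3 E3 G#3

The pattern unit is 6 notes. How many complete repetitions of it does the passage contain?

18 notes in groups of 6 gives 18/6 = 3 statements.
Starts: E3, B2, F#2 — each down a 4th.

3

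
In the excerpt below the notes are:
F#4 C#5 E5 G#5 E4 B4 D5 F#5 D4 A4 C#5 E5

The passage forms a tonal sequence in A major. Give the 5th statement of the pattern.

With a 4-note motive the entries are F#4, E4, D4, each down a 2nd from the previous.
Extending down a 2nd: C#4 → B3.
From B3 the diatonic shape gives B3 F#4 A4 C#5.

B3 F#4 A4 C#5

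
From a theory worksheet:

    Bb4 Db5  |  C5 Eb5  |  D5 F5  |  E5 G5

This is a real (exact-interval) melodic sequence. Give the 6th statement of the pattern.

G#5 B5

Taking 2-note groups, the heads are Bb4, C5, D5, E5: the pattern moves up a 2nd.
Continuing the starts: F#5 → G#5.
So cell 6 is G#5 B5.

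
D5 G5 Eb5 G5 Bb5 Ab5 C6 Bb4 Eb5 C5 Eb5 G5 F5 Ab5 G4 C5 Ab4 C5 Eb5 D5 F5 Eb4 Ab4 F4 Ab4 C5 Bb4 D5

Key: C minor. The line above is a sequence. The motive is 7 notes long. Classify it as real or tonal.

tonal

Every note is diatonic to C minor.
Cell 1 has -4 semitones from note 2 to 3, but cell 2 has -3 — the interval quality changes while the contour stays the same, which is the hallmark of a tonal sequence.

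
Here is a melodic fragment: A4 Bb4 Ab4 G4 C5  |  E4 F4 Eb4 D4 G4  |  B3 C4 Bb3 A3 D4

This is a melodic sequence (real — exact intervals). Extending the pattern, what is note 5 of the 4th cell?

A3

The unit is 5 notes. Position-5 pitches of the 3 shown cells: C5, G4, D4.
Each moves down a 4th; the next is A3.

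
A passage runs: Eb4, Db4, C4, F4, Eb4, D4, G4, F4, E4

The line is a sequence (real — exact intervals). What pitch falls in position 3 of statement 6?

Grouping in 3s, the 3rd note of each cell is C4, D4, E4.
Carrying that up a 2nd forward: F#4 → G#4 → A#4.

A#4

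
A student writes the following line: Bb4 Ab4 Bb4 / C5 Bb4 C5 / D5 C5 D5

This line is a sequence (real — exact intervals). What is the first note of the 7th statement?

Taking 3-note groups, the heads are Bb4, C5, D5: the pattern moves up a 2nd.
Extending the heads up a 2nd: E5 → F#5 → G#5 → A#5.

A#5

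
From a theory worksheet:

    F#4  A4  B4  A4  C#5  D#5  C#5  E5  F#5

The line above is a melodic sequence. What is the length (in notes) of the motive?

3

9 notes total. Splitting into 3 groups of 3:
F#4 A4 B4 | A4 C#5 D#5 | C#5 E5 F#5
Every group is a transposition up a 3rd of the one before; no shorter unit works.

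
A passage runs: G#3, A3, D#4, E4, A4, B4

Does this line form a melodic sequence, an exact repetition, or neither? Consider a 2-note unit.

sequence

Each 2-note cell is the previous one transposed up a 5th.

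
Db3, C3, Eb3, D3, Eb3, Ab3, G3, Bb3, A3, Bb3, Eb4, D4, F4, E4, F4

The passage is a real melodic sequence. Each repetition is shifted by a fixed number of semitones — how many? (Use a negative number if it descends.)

The 5-note cells begin on Db3, Ab3, Eb4 — each up a 5th from the last.
Db3→Ab3 is 56 − 49 = 7 semitones.

7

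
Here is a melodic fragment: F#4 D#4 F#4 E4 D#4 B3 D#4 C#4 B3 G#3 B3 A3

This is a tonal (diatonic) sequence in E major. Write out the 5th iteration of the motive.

E3 C#3 E3 D#3

Unit = 4 notes; the statements start on F#4, D#4, B3, moving down a 3rd each time.
Continuing the starts: G#3 → E3.
From E3 the diatonic shape gives E3 C#3 E3 D#3.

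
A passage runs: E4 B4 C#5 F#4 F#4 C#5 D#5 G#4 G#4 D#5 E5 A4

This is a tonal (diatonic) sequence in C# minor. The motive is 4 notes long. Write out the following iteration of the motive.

The 4-note cells begin on E4, F#4, G#4 — each up a 2nd from the last.
So cell 4 is A4 E5 F#5 B4.

A4 E5 F#5 B4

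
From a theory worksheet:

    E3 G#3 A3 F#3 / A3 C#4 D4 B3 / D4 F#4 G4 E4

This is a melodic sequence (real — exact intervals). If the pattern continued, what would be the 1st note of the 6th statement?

F5

The unit is 4 notes. Position-1 pitches of the 3 shown cells: E3, A3, D4.
Extending up a 4th: G4 → C5 → F5.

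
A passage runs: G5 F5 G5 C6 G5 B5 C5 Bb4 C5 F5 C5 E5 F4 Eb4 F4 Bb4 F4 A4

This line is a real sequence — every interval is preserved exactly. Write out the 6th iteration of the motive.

Ab2 Gb2 Ab2 Db3 Ab2 C3

The 6-note cells begin on G5, C5, F4 — each down a 5th from the last.
Continuing the starts: Bb3 → Eb3 → Ab2.
So cell 6 is Ab2 Gb2 Ab2 Db3 Ab2 C3.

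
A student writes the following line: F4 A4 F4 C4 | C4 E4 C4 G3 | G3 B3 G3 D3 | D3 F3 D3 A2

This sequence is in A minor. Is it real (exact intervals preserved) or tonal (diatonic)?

tonal

Every note is diatonic to A minor.
Cell 1 has +4 semitones from note 1 to 2, but cell 4 has +3 — the interval quality changes while the contour stays the same, which is the hallmark of a tonal sequence.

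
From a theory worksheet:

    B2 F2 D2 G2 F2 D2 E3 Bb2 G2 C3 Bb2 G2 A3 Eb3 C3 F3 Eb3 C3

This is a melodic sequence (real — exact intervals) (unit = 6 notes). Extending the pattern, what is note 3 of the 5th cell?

With 6-note cells, note 3 of each statement runs D2, G2, C3.
Extending up a 4th: F3 → Bb3.

Bb3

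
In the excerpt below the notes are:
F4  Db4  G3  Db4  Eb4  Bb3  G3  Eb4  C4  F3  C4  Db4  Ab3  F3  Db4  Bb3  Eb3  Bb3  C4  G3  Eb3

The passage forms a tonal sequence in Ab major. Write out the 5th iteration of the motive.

The 7-note cells begin on F4, Eb4, Db4 — each down a 2nd from the last.
Carrying on: C4 → Bb3.
So cell 5 is Bb3 G3 C3 G3 Ab3 Eb3 C3.

Bb3 G3 C3 G3 Ab3 Eb3 C3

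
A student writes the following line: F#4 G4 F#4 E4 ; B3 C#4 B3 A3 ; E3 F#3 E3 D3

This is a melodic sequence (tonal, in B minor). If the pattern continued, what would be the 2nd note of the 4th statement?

B2

Grouping in 4s, the 2nd note of each cell is G4, C#4, F#3.
From F#3, down a 5th gives B2.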